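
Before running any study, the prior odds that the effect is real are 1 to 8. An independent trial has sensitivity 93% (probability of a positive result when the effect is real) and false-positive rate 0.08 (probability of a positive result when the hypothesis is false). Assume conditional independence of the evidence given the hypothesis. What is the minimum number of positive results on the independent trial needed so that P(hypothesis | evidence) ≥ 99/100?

Prior odds = 0.125.
Likelihood ratio of a positive result = 0.93/0.08 = 11.625.
Target odds: 0.99 ÷ 0.01 = 99.
Need 0.125 × 11.625ⁿ ≥ 99, i.e. 11.625ⁿ ≥ 792.
11.625² = 135.140625 falls short of 792 but 11.625³ = 804357/512 reaches it, so n = 3.

3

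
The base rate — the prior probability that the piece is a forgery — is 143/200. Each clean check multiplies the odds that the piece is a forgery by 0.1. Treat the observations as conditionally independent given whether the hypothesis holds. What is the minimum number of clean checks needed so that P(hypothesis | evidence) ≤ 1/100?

Prior odds: 0.715 ÷ 0.285 = 143/57.
Likelihood ratio per clean check = 0.1.
Target odds: 0.01 ÷ 0.99 = 1/99.
Require 0.1ⁿ ≤ 1/99 ÷ (143/57) = 19/4719.
0.1² = 0.01 is still above 19/4719 but 0.1³ = 0.001 is at or below it, so n = 3.

3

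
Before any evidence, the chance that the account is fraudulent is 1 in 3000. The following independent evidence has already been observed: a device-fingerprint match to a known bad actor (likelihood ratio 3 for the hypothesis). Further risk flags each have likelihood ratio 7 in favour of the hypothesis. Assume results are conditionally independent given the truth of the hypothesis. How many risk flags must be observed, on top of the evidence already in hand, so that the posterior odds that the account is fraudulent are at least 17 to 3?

Prior odds = (1/3000)/(2999/3000) = 1/2999.
Bayes factor of the evidence already in hand = 3.
Odds after that evidence = (1/2999) × 3 = 3/2999.
Target odds = 17/3.
Need 7ⁿ ≥ 17/3 ÷ (3/2999) = 50983/9.
7⁴ = 2401 falls short of 50983/9 but 7⁵ = 16807 reaches it, so n = 5.

5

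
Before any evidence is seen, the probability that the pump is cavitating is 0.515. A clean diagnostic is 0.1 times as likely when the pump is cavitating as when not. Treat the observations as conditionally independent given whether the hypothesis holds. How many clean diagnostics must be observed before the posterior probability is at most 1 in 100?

3

Prior odds: 0.515 ÷ 0.485 = 103/97.
Likelihood ratio per clean diagnostic = 0.1.
Target posterior odds = 0.01/0.99 = 1/99.
Require 0.1ⁿ ≤ 1/99 ÷ (103/97) = 97/10197.
0.1² = 0.01 is still above 97/10197 but 0.1³ = 0.001 is at or below it, so n = 3.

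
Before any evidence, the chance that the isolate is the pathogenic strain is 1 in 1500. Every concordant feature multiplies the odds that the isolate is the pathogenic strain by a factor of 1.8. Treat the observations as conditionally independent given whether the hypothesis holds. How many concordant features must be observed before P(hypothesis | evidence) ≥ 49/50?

20

Prior odds = (1/1500)/(1499/1500) = 1/1499.
Likelihood ratio per concordant feature = 1.8.
Target posterior odds = 0.98/0.02 = 49.
Need (1/1499) × 1.8ⁿ ≥ 49, i.e. 1.8ⁿ ≥ 73451.
1.8¹⁹ ≈70823.5 falls short of 73451 but 1.8²⁰ ≈127482 reaches it, so n = 20.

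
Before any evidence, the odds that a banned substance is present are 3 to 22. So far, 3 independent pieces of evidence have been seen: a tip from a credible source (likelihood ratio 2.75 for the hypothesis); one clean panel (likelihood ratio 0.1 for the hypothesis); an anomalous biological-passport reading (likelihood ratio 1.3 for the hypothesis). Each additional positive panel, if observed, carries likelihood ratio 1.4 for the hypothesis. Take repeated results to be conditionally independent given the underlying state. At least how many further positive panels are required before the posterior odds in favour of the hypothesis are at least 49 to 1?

21

Prior odds = 3/22.
Combined Bayes factor of the evidence already in hand = 2.75 × 0.1 × 1.3 = 0.3575.
Odds after that evidence = (3/22) × 0.3575 = 0.04875.
Target odds = 49.
Need 1.4ⁿ ≥ 49 ÷ 0.04875 = 39200/39.
1.4²⁰ ≈836.683 falls short of 39200/39 but 1.4²¹ ≈1171.36 reaches it, so n = 21.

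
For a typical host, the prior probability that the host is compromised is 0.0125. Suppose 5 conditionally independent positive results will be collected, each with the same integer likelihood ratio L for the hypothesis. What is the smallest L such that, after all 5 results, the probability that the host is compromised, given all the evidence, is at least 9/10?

4

Prior odds = 0.0125/0.9875 = 1/79.
Target odds = 0.9/0.1 = 9.
Need L⁵ ≥ 9 ÷ (1/79) = 711.
3⁵ = 243 < 711 ≤ 1024 = 4⁵, so L = 4.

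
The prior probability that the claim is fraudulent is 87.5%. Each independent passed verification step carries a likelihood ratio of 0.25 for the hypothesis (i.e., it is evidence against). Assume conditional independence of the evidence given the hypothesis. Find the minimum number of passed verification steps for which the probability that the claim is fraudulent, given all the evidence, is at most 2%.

Prior odds = 0.875/0.125 = 7.
Likelihood ratio per passed verification step = 0.25.
Target odds: 0.02 ÷ 0.98 = 1/49.
Need 7 × 0.25ⁿ ≤ 1/49, i.e. 0.25ⁿ ≤ 1/343.
0.25⁴ = 0.00390625 is still above 1/343 but 0.25⁵ = 1/1024 is at or below it, so n = 5.

5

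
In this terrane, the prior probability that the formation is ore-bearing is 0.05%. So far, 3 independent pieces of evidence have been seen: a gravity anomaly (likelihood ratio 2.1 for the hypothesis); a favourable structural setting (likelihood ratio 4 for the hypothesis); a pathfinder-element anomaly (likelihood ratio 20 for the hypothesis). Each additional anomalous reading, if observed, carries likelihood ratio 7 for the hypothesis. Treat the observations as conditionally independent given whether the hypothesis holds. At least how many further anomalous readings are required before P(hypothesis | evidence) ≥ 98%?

4

Prior odds = 0.0005/0.9995 = 1/1999.
Combined Bayes factor of the evidence already in hand = 2.1 × 4 × 20 = 168.
Odds after that evidence = (1/1999) × 168 = 168/1999.
Target odds = 0.98/0.02 = 49.
Need 7ⁿ ≥ 49 ÷ (168/1999) = 13993/24.
7³ = 343 falls short of 13993/24 but 7⁴ = 2401 reaches it, so n = 4.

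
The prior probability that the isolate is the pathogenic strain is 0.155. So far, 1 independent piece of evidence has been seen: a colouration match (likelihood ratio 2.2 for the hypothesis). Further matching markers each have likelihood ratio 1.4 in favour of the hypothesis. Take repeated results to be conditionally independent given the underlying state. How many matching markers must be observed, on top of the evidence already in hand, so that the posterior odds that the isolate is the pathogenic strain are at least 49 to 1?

Prior odds = 0.155/0.845 = 31/169.
Bayes factor of the evidence already in hand = 2.2.
Odds after that evidence = (31/169) × 2.2 = 341/845.
Target odds = 49.
Need 1.4ⁿ ≥ 49 ÷ (341/845) = 41405/341.
1.4¹⁴ ≈111.12 falls short of 41405/341 but 1.4¹⁵ ≈155.568 reaches it, so n = 15.

15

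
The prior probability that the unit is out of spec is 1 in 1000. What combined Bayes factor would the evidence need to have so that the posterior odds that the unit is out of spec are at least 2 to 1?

1998

Prior odds = 0.001/0.999 = 1/999.
Target odds = 2.
Required Bayes factor = 2 ÷ (1/999) = 1998.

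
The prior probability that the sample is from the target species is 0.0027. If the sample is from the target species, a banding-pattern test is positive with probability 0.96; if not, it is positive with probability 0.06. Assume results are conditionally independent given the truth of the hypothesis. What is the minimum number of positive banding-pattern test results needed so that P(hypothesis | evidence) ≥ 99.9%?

5

Prior odds: 0.0027 ÷ 0.9973 = 27/9973.
Likelihood ratio of a positive = 0.96/0.06 = 16.
Target posterior odds = 0.999/0.001 = 999.
Require 16ⁿ ≥ 999 ÷ (27/9973) = 369001.
16⁴ = 65536 falls short of 369001 but 16⁵ = 1048576 reaches it, so n = 5.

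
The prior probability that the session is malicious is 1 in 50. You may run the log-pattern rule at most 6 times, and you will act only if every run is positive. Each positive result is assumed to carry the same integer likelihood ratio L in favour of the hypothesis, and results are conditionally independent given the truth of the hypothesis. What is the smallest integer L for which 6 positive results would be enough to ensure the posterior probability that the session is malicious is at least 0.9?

3

Prior odds = 0.02/0.98 = 1/49.
Target odds = 0.9/0.1 = 9.
Need L⁶ ≥ 9 ÷ (1/49) = 441.
2⁶ = 64 < 441 ≤ 729 = 3⁶, so L = 3.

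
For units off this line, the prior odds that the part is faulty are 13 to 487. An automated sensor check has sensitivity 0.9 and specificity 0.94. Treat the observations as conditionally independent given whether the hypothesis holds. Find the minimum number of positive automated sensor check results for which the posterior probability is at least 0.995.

4

Prior odds = 13/487.
False-positive rate = 1 − 0.94 = 0.06; likelihood ratio of a positive = 0.9/0.06 = 15.
Target odds: 0.995 ÷ 0.005 = 199.
Require 15ⁿ ≥ 199 ÷ (13/487) = 96913/13.
15³ = 3375 falls short of 96913/13 but 15⁴ = 50625 reaches it, so n = 4.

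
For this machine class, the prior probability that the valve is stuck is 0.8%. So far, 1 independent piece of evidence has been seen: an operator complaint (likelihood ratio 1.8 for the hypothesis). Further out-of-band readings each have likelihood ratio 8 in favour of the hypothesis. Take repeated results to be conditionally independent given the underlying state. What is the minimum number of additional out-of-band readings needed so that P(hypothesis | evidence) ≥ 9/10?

Prior odds = 0.008/0.992 = 1/124.
Bayes factor of the evidence already in hand = 1.8.
Odds after that evidence = (1/124) × 1.8 = 9/620.
Target odds = 0.9/0.1 = 9.
Need 8ⁿ ≥ 9 ÷ (9/620) = 620.
8³ = 512 falls short of 620 but 8⁴ = 4096 reaches it, so n = 4.

4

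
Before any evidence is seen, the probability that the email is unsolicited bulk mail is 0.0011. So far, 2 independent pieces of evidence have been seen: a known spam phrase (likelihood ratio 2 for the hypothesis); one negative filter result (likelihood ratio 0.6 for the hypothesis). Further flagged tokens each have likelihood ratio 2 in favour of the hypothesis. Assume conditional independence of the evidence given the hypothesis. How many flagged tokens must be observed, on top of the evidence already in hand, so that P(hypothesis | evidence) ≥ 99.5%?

Prior odds = 0.0011/0.9989 = 11/9989.
Combined Bayes factor of the evidence already in hand = 2 × 0.6 = 1.2.
Odds after that evidence = (11/9989) × 1.2 = 66/49945.
Target odds = 0.995/0.005 = 199.
Need 2ⁿ ≥ 199 ÷ (66/49945) = 9939055/66.
2¹⁷ = 131072 falls short of 9939055/66 but 2¹⁸ = 262144 reaches it, so n = 18.

18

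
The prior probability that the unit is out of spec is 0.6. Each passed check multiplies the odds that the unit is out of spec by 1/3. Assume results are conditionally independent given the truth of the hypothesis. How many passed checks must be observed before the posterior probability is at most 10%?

Prior odds: 0.6 ÷ 0.4 = 1.5.
Likelihood ratio per passed check = 1/3.
Target odds: 0.1 ÷ 0.9 = 1/9.
Need 1.5 × (1/3)ⁿ ≤ 1/9, i.e. (1/3)ⁿ ≤ 2/27.
(1/3)² = 1/9 is still above 2/27 but (1/3)³ = 1/27 is at or below it, so n = 3.

3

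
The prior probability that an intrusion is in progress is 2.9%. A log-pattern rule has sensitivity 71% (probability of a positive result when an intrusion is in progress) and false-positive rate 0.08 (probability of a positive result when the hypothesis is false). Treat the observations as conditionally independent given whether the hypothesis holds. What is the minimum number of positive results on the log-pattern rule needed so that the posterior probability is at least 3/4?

3

Prior odds = 0.029/0.971 = 29/971.
Likelihood ratio of a positive result = 0.71/0.08 = 8.875.
Target odds: 0.75 ÷ 0.25 = 3.
Require 8.875ⁿ ≥ 3 ÷ (29/971) = 2913/29.
8.875² = 78.765625 falls short of 2913/29 but 8.875³ = 357911/512 reaches it, so n = 3.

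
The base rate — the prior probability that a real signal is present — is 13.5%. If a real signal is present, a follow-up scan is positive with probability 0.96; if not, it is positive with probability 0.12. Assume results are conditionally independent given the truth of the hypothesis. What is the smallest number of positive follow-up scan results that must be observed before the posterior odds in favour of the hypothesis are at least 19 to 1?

Prior odds = 0.135/0.865 = 27/173.
Likelihood ratio of a positive = 0.96/0.12 = 8.
Target odds = 19.
Require 8ⁿ ≥ 19 ÷ (27/173) = 3287/27.
8² = 64 falls short of 3287/27 but 8³ = 512 reaches it, so n = 3.

3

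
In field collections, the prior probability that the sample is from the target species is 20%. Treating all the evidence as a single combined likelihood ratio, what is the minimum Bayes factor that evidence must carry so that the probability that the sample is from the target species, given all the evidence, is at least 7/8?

Prior odds = 0.2/0.8 = 0.25.
Target odds = 0.875/0.125 = 7.
Required Bayes factor = 7 ÷ 0.25 = 28.

28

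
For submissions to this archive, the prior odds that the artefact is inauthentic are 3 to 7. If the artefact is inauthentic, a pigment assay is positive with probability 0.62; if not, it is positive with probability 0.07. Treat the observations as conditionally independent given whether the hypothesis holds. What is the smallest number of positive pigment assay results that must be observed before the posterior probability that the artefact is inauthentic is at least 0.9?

2

Prior odds = 3/7.
Likelihood ratio of a positive = 0.62/0.07 = 62/7.
Target posterior odds = 0.9/0.1 = 9.
Need (3/7) × (62/7)ⁿ ≥ 9, i.e. (62/7)ⁿ ≥ 21.
(62/7)¹ = 62/7 falls short of 21 but (62/7)² = 3844/49 reaches it, so n = 2.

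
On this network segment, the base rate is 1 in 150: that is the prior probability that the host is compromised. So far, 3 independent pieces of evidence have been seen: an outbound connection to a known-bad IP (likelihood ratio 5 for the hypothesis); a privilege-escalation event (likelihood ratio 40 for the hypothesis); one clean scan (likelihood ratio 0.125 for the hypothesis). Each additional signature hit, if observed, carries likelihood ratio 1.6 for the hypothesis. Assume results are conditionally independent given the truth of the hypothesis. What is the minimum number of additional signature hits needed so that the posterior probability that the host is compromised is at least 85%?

Prior odds = (1/150)/(149/150) = 1/149.
Combined Bayes factor of the evidence already in hand = 5 × 40 × 0.125 = 25.
Odds after that evidence = (1/149) × 25 = 25/149.
Target odds = 0.85/0.15 = 17/3.
Need 1.6ⁿ ≥ 17/3 ÷ (25/149) = 2533/75.
1.6⁷ = 2097152/78125 falls short of 2533/75 but 1.6⁸ = 16777216/390625 reaches it, so n = 8.

8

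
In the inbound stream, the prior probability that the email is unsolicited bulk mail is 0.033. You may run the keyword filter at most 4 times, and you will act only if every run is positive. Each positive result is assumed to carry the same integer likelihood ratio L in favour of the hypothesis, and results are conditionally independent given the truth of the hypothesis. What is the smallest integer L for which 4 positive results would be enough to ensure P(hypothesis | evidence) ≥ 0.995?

9

Prior odds = 0.033/0.967 = 33/967.
Target odds = 0.995/0.005 = 199.
Need L⁴ ≥ 199 ÷ (33/967) = 192433/33.
8⁴ = 4096 < 192433/33 ≤ 6561 = 9⁴, so L = 9.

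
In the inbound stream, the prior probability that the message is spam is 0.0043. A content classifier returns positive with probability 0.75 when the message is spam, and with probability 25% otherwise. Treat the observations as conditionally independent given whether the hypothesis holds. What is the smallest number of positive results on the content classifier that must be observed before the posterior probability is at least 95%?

8

Prior odds: 0.0043 ÷ 0.9957 = 43/9957.
Likelihood ratio of a positive result = 0.75/0.25 = 3.
Target posterior odds = 0.95/0.05 = 19.
Need (43/9957) × 3ⁿ ≥ 19, i.e. 3ⁿ ≥ 189183/43.
3⁷ = 2187 falls short of 189183/43 but 3⁸ = 6561 reaches it, so n = 8.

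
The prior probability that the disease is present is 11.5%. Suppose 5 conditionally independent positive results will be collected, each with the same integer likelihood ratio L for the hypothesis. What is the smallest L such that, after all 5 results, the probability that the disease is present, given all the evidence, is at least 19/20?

Prior odds = 0.115/0.885 = 23/177.
Target odds = 0.95/0.05 = 19.
Need L⁵ ≥ 19 ÷ (23/177) = 3363/23.
2⁵ = 32 < 3363/23 ≤ 243 = 3⁵, so L = 3.

3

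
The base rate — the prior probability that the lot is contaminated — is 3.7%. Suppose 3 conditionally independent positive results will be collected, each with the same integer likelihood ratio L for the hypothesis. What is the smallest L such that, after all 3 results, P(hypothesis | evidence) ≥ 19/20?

8

Prior odds = 0.037/0.963 = 37/963.
Target odds = 0.95/0.05 = 19.
Need L³ ≥ 19 ÷ (37/963) = 18297/37.
7³ = 343 < 18297/37 ≤ 512 = 8³, so L = 8.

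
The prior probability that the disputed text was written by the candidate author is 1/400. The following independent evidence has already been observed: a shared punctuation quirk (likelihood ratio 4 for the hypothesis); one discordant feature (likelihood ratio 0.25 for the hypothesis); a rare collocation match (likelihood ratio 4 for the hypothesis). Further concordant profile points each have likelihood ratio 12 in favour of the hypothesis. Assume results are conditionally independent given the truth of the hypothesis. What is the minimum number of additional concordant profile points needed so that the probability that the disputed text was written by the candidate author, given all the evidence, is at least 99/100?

Prior odds = 0.0025/0.9975 = 1/399.
Combined Bayes factor of the evidence already in hand = 4 × 0.25 × 4 = 4.
Odds after that evidence = (1/399) × 4 = 4/399.
Target odds = 0.99/0.01 = 99.
Need 12ⁿ ≥ 99 ÷ (4/399) = 9875.25.
12³ = 1728 falls short of 9875.25 but 12⁴ = 20736 reaches it, so n = 4.

4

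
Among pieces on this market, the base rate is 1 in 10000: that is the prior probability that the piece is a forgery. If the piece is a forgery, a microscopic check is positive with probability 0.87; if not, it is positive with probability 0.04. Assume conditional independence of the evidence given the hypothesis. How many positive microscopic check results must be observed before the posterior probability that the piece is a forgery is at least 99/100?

5

Prior odds: 0.0001 ÷ 0.9999 = 1/9999.
Likelihood ratio of a positive = 0.87/0.04 = 21.75.
Target posterior odds = 0.99/0.01 = 99.
Need (1/9999) × 21.75ⁿ ≥ 99, i.e. 21.75ⁿ ≥ 989901.
21.75⁴ = 57289761/256 falls short of 989901 but 21.75⁵ ≈4.86739e+06 reaches it, so n = 5.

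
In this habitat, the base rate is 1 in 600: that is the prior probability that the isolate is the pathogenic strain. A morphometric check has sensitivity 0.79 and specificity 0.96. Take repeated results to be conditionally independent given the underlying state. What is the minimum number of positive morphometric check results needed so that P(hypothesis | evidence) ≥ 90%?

Prior odds = (1/600)/(599/600) = 1/599.
False-positive rate = 1 − 0.96 = 0.04; likelihood ratio of a positive = 0.79/0.04 = 19.75.
Target posterior odds = 0.9/0.1 = 9.
Require 19.75ⁿ ≥ 9 ÷ (1/599) = 5391.
19.75² = 390.0625 falls short of 5391 but 19.75³ = 7703.734375 reaches it, so n = 3.

3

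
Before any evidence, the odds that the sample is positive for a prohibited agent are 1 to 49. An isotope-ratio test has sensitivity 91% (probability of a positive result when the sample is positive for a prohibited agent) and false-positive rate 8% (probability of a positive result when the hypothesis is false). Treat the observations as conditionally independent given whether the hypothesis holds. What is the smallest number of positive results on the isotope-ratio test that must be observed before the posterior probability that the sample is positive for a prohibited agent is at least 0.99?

Prior odds = 1/49.
Likelihood ratio of a positive result = 0.91/0.08 = 11.375.
Target posterior odds = 0.99/0.01 = 99.
Require 11.375ⁿ ≥ 99 ÷ (1/49) = 4851.
11.375³ = 753571/512 falls short of 4851 but 11.375⁴ = 68574961/4096 reaches it, so n = 4.

4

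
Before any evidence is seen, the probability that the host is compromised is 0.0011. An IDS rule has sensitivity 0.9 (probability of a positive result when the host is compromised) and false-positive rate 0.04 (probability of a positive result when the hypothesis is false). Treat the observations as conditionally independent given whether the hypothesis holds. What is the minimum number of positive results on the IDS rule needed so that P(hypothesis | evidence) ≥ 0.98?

4

Prior odds = 0.0011/0.9989 = 11/9989.
Likelihood ratio of a positive result = 0.9/0.04 = 22.5.
Target odds: 0.98 ÷ 0.02 = 49.
Need (11/9989) × 22.5ⁿ ≥ 49, i.e. 22.5ⁿ ≥ 489461/11.
22.5³ = 11390.625 falls short of 489461/11 but 22.5⁴ = 256289.0625 reaches it, so n = 4.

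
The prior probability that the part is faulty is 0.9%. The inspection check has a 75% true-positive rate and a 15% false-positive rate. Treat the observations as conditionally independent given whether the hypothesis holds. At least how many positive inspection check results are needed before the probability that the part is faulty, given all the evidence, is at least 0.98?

Prior odds = 0.009/0.991 = 9/991.
Likelihood ratio of a positive result = 0.75/0.15 = 5.
Target odds: 0.98 ÷ 0.02 = 49.
Require 5ⁿ ≥ 49 ÷ (9/991) = 48559/9.
5⁵ = 3125 falls short of 48559/9 but 5⁶ = 15625 reaches it, so n = 6.

6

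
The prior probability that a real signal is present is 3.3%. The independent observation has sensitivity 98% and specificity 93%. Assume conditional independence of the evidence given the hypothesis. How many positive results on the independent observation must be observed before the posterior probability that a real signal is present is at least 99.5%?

4

Prior odds: 0.033 ÷ 0.967 = 33/967.
False-positive rate = 1 − 0.93 = 0.07; likelihood ratio of a positive = 0.98/0.07 = 14.
Target posterior odds = 0.995/0.005 = 199.
Need (33/967) × 14ⁿ ≥ 199, i.e. 14ⁿ ≥ 192433/33.
14³ = 2744 falls short of 192433/33 but 14⁴ = 38416 reaches it, so n = 4.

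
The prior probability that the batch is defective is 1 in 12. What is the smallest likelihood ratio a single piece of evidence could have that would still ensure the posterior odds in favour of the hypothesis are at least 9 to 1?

99

Prior odds = (1/12)/(11/12) = 1/11.
Target odds = 9.
Required Bayes factor = 9 ÷ (1/11) = 99.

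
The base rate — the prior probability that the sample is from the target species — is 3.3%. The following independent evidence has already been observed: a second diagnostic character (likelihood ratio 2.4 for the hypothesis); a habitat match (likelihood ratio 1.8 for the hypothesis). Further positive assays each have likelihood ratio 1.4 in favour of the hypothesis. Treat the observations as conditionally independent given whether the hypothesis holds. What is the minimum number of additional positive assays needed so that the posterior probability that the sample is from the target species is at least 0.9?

13

Prior odds = 0.033/0.967 = 33/967.
Combined Bayes factor of the evidence already in hand = 2.4 × 1.8 = 4.32.
Odds after that evidence = (33/967) × 4.32 = 3564/24175.
Target odds = 0.9/0.1 = 9.
Need 1.4ⁿ ≥ 9 ÷ (3564/24175) = 24175/396.
1.4¹² ≈56.6939 falls short of 24175/396 but 1.4¹³ ≈79.3715 reaches it, so n = 13.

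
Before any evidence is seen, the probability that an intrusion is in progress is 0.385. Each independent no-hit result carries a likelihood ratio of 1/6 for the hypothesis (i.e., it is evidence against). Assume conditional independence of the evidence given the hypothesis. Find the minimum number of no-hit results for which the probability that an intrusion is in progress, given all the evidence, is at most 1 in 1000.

4

Prior odds: 0.385 ÷ 0.615 = 77/123.
Likelihood ratio per no-hit result = 1/6.
Target posterior odds = 0.001/0.999 = 1/999.
Require (1/6)ⁿ ≤ 1/999 ÷ (77/123) = 41/25641.
(1/6)³ = 1/216 is still above 41/25641 but (1/6)⁴ = 1/1296 is at or below it, so n = 4.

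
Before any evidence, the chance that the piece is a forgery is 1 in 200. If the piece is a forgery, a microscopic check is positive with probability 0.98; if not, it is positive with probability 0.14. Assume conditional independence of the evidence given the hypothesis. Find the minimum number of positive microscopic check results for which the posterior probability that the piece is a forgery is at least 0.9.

Prior odds: 0.005 ÷ 0.995 = 1/199.
Likelihood ratio of a positive = 0.98/0.14 = 7.
Target odds: 0.9 ÷ 0.1 = 9.
Need (1/199) × 7ⁿ ≥ 9, i.e. 7ⁿ ≥ 1791.
7³ = 343 falls short of 1791 but 7⁴ = 2401 reaches it, so n = 4.

4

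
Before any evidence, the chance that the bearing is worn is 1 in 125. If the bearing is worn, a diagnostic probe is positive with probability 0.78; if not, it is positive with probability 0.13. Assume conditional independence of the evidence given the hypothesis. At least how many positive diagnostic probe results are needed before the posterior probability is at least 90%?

Prior odds: 0.008 ÷ 0.992 = 1/124.
Likelihood ratio of a positive = 0.78/0.13 = 6.
Target posterior odds = 0.9/0.1 = 9.
Require 6ⁿ ≥ 9 ÷ (1/124) = 1116.
6³ = 216 falls short of 1116 but 6⁴ = 1296 reaches it, so n = 4.

4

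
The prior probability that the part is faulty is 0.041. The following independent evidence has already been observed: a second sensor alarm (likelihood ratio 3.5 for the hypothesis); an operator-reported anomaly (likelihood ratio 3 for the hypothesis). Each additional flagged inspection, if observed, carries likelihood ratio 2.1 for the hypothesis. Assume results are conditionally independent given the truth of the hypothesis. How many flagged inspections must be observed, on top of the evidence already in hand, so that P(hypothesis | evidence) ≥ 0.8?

Prior odds = 0.041/0.959 = 41/959.
Combined Bayes factor of the evidence already in hand = 3.5 × 3 = 10.5.
Odds after that evidence = (41/959) × 10.5 = 123/274.
Target odds = 0.8/0.2 = 4.
Need 2.1ⁿ ≥ 4 ÷ (123/274) = 1096/123.
2.1² = 4.41 falls short of 1096/123 but 2.1³ = 9.261 reaches it, so n = 3.

3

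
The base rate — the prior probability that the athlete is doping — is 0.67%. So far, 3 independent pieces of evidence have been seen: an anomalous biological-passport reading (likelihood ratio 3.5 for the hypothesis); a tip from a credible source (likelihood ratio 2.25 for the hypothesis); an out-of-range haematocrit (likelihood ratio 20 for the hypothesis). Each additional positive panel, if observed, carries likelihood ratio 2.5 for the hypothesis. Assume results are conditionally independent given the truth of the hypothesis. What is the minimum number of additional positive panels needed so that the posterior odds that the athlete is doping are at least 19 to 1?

Prior odds = 0.0067/0.9933 = 67/9933.
Combined Bayes factor of the evidence already in hand = 3.5 × 2.25 × 20 = 157.5.
Odds after that evidence = (67/9933) × 157.5 = 1005/946.
Target odds = 19.
Need 2.5ⁿ ≥ 19 ÷ (1005/946) = 17974/1005.
2.5³ = 15.625 falls short of 17974/1005 but 2.5⁴ = 39.0625 reaches it, so n = 4.

4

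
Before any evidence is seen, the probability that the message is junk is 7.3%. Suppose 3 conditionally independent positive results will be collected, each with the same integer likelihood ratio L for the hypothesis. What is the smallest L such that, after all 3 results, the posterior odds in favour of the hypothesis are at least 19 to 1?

7

Prior odds = 0.073/0.927 = 73/927.
Target odds = 19.
Need L³ ≥ 19 ÷ (73/927) = 17613/73.
6³ = 216 < 17613/73 ≤ 343 = 7³, so L = 7.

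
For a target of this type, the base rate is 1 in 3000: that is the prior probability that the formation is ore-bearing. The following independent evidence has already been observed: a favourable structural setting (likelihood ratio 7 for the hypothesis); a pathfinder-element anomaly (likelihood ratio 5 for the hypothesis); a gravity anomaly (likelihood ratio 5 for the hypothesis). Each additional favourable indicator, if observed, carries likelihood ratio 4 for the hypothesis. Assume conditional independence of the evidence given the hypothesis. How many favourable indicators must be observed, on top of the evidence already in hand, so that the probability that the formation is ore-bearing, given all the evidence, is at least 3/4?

Prior odds = (1/3000)/(2999/3000) = 1/2999.
Combined Bayes factor of the evidence already in hand = 7 × 5 × 5 = 175.
Odds after that evidence = (1/2999) × 175 = 175/2999.
Target odds = 0.75/0.25 = 3.
Need 4ⁿ ≥ 3 ÷ (175/2999) = 8997/175.
4² = 16 falls short of 8997/175 but 4³ = 64 reaches it, so n = 3.

3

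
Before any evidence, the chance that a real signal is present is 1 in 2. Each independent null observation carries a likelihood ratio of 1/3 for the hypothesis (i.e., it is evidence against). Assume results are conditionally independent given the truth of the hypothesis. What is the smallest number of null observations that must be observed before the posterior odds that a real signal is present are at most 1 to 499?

Prior odds: 0.5 ÷ 0.5 = 1.
Likelihood ratio per null observation = 1/3.
Target odds = 1/499.
Need 1 × (1/3)ⁿ ≤ 1/499, i.e. (1/3)ⁿ ≤ 1/499.
(1/3)⁵ = 1/243 is still above 1/499 but (1/3)⁶ = 1/729 is at or below it, so n = 6.

6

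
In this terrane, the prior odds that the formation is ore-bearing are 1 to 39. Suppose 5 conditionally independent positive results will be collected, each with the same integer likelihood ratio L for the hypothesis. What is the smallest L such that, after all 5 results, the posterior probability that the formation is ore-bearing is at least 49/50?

5

Prior odds = 1/39.
Target odds = 0.98/0.02 = 49.
Need L⁵ ≥ 49 ÷ (1/39) = 1911.
4⁵ = 1024 < 1911 ≤ 3125 = 5⁵, so L = 5.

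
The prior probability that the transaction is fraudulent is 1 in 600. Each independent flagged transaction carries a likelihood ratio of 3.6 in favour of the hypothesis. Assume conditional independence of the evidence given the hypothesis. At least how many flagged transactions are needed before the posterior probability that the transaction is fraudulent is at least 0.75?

Prior odds = (1/600)/(599/600) = 1/599.
Likelihood ratio per flagged transaction = 3.6.
Target odds: 0.75 ÷ 0.25 = 3.
Require 3.6ⁿ ≥ 3 ÷ (1/599) = 1797.
3.6⁵ = 604.66176 falls short of 1797 but 3.6⁶ = 34012224/15625 reaches it, so n = 6.

6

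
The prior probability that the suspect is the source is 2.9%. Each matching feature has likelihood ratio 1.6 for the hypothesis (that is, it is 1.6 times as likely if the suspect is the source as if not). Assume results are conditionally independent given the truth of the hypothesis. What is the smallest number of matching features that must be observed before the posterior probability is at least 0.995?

19

Prior odds = 0.029/0.971 = 29/971.
Likelihood ratio per matching feature = 1.6.
Target posterior odds = 0.995/0.005 = 199.
Require 1.6ⁿ ≥ 199 ÷ (29/971) = 193229/29.
1.6¹⁸ ≈4722.37 falls short of 193229/29 but 1.6¹⁹ ≈7555.79 reaches it, so n = 19.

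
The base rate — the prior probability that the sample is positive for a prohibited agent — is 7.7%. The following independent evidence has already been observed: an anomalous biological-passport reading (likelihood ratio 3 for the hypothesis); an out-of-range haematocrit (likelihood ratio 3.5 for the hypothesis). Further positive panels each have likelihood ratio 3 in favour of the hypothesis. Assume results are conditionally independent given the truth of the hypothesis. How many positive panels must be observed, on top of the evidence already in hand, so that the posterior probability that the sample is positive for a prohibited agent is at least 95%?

3

Prior odds = 0.077/0.923 = 77/923.
Combined Bayes factor of the evidence already in hand = 3 × 3.5 = 10.5.
Odds after that evidence = (77/923) × 10.5 = 1617/1846.
Target odds = 0.95/0.05 = 19.
Need 3ⁿ ≥ 19 ÷ (1617/1846) = 35074/1617.
3² = 9 falls short of 35074/1617 but 3³ = 27 reaches it, so n = 3.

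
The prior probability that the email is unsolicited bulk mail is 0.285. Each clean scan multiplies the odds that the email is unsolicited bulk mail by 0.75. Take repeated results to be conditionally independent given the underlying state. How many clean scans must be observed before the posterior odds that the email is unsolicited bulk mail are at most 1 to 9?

Prior odds: 0.285 ÷ 0.715 = 57/143.
Likelihood ratio per clean scan = 0.75.
Target odds = 1/9.
Need (57/143) × 0.75ⁿ ≤ 1/9, i.e. 0.75ⁿ ≤ 143/513.
0.75⁴ = 0.31640625 is still above 143/513 but 0.75⁵ = 243/1024 is at or below it, so n = 5.

5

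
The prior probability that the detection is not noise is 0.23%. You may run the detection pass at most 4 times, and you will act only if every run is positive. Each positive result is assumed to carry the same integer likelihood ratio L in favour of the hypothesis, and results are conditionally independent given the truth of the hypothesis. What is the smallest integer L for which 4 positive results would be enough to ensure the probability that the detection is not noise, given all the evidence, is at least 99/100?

Prior odds = 0.0023/0.9977 = 23/9977.
Target odds = 0.99/0.01 = 99.
Need L⁴ ≥ 99 ÷ (23/9977) = 987723/23.
14⁴ = 38416 < 987723/23 ≤ 50625 = 15⁴, so L = 15.

15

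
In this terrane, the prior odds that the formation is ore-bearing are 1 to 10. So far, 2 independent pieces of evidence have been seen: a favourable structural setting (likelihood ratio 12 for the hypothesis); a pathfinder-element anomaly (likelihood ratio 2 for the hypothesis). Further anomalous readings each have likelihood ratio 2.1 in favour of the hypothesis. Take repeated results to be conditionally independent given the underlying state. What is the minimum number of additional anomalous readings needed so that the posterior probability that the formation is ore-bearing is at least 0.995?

6

Prior odds = 0.1.
Combined Bayes factor of the evidence already in hand = 12 × 2 = 24.
Odds after that evidence = 0.1 × 24 = 2.4.
Target odds = 0.995/0.005 = 199.
Need 2.1ⁿ ≥ 199 ÷ 2.4 = 995/12.
2.1⁵ = 4084101/100000 falls short of 995/12 but 2.1⁶ = 85766121/1000000 reaches it, so n = 6.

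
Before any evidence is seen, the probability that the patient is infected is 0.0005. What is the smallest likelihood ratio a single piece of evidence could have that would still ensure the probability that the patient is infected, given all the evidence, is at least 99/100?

197901

Prior odds = 0.0005/0.9995 = 1/1999.
Target odds = 0.99/0.01 = 99.
Required Bayes factor = 99 ÷ (1/1999) = 197901.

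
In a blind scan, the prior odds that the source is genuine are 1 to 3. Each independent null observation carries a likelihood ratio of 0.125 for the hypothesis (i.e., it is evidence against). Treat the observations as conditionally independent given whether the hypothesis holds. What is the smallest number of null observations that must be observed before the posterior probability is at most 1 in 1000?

3

Prior odds = 1/3.
Likelihood ratio per null observation = 0.125.
Target odds: 0.001 ÷ 0.999 = 1/999.
Need (1/3) × 0.125ⁿ ≤ 1/999, i.e. 0.125ⁿ ≤ 1/333.
0.125² = 0.015625 is still above 1/333 but 0.125³ = 0.001953125 is at or below it, so n = 3.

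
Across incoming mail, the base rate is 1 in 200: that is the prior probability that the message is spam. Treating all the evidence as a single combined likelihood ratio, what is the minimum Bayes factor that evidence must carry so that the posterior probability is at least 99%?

Prior odds = 0.005/0.995 = 1/199.
Target odds = 0.99/0.01 = 99.
Required Bayes factor = 99 ÷ (1/199) = 19701.

19701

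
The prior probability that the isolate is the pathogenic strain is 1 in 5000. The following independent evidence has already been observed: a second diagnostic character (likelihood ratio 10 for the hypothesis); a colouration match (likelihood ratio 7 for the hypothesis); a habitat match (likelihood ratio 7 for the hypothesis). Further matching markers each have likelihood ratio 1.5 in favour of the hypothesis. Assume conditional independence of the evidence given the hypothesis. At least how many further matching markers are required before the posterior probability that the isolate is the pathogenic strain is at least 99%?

18

Prior odds = 0.0002/0.9998 = 1/4999.
Combined Bayes factor of the evidence already in hand = 10 × 7 × 7 = 490.
Odds after that evidence = (1/4999) × 490 = 490/4999.
Target odds = 0.99/0.01 = 99.
Need 1.5ⁿ ≥ 99 ÷ (490/4999) = 494901/490.
1.5¹⁷ = 129140163/131072 falls short of 494901/490 but 1.5¹⁸ = 387420489/262144 reaches it, so n = 18.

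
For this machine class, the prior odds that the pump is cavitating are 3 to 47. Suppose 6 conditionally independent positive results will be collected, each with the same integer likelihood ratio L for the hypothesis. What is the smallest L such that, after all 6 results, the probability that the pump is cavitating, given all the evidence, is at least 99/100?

4

Prior odds = 3/47.
Target odds = 0.99/0.01 = 99.
Need L⁶ ≥ 99 ÷ (3/47) = 1551.
3⁶ = 729 < 1551 ≤ 4096 = 4⁶, so L = 4.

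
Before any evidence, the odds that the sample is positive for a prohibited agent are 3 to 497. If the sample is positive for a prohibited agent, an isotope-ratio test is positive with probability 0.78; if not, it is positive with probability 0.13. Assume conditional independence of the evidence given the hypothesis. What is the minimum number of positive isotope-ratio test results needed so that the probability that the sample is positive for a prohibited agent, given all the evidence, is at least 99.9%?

Prior odds = 3/497.
Likelihood ratio of a positive = 0.78/0.13 = 6.
Target odds: 0.999 ÷ 0.001 = 999.
Need (3/497) × 6ⁿ ≥ 999, i.e. 6ⁿ ≥ 165501.
6⁶ = 46656 falls short of 165501 but 6⁷ = 279936 reaches it, so n = 7.

7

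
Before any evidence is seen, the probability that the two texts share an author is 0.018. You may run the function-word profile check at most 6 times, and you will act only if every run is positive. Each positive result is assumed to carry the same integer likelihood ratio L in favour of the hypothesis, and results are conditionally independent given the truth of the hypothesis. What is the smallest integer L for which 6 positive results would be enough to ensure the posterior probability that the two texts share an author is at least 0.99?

5

Prior odds = 0.018/0.982 = 9/491.
Target odds = 0.99/0.01 = 99.
Need L⁶ ≥ 99 ÷ (9/491) = 5401.
4⁶ = 4096 < 5401 ≤ 15625 = 5⁶, so L = 5.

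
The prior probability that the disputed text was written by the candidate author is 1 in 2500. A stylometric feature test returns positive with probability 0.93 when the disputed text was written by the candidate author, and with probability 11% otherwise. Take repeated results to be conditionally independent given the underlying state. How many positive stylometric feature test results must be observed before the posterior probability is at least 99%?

6

Prior odds = 0.0004/0.9996 = 1/2499.
Likelihood ratio of a positive result = 0.93/0.11 = 93/11.
Target odds: 0.99 ÷ 0.01 = 99.
Need (1/2499) × (93/11)ⁿ ≥ 99, i.e. (93/11)ⁿ ≥ 247401.
(93/11)⁵ ≈43196.8 falls short of 247401 but (93/11)⁶ ≈365209 reaches it, so n = 6.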